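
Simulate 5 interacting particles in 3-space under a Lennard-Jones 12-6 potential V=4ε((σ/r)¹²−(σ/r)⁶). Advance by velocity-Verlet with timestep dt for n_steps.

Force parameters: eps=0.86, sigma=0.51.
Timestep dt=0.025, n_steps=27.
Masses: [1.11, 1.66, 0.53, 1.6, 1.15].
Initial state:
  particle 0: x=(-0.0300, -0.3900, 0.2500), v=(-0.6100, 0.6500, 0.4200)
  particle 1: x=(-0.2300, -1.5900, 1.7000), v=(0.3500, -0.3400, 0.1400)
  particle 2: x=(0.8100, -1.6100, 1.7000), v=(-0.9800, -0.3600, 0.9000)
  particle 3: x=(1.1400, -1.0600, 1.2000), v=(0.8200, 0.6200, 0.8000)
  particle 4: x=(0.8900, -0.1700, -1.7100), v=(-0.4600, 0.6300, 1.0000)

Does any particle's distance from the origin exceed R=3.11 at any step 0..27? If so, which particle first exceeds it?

no

step 0: x0=(-0.0300, -0.3900, 0.2500) x1=(-0.2300, -1.5900, 1.7000) x2=(0.8100, -1.6100, 1.7000) x3=(1.1400, -1.0600, 1.2000) x4=(0.8900, -0.1700, -1.7100)
step 1: x0=(-0.0452, -0.3738, 0.2605) x1=(-0.2212, -1.5985, 1.7035) x2=(0.7857, -1.6185, 1.7220) x3=(1.1604, -1.0447, 1.2202) x4=(0.8785, -0.1543, -1.6850)
step 2: x0=(-0.0605, -0.3575, 0.2710) x1=(-0.2123, -1.6070, 1.7070) x2=(0.7615, -1.6261, 1.7433) x3=(1.1806, -1.0296, 1.2406) x4=(0.8670, -0.1385, -1.6600)
step 3: x0=(-0.0757, -0.3413, 0.2815) x1=(-0.2032, -1.6155, 1.7105) x2=(0.7372, -1.6331, 1.7640) x3=(1.2006, -1.0148, 1.2611) x4=(0.8555, -0.1228, -1.6350)
step 4: x0=(-0.0910, -0.3250, 0.2920) x1=(-0.1939, -1.6240, 1.7140) x2=(0.7127, -1.6396, 1.7843) x3=(1.2206, -1.0001, 1.2818) x4=(0.8440, -0.1070, -1.6100)
step 5: x0=(-0.1062, -0.3088, 0.3026) x1=(-0.1843, -1.6325, 1.7175) x2=(0.6877, -1.6457, 1.8043) x3=(1.2404, -0.9856, 1.3026) x4=(0.8325, -0.0913, -1.5850)
step 6: x0=(-0.1214, -0.2926, 0.3131) x1=(-0.1744, -1.6410, 1.7211) x2=(0.6620, -1.6515, 1.8239) x3=(1.2601, -0.9711, 1.3235) x4=(0.8210, -0.0755, -1.5600)
step 7: x0=(-0.1367, -0.2763, 0.3236) x1=(-0.1642, -1.6495, 1.7247) x2=(0.6352, -1.6571, 1.8433) x3=(1.2798, -0.9567, 1.3444) x4=(0.8095, -0.0598, -1.5350)
step 8: x0=(-0.1519, -0.2601, 0.3341) x1=(-0.1534, -1.6580, 1.7284) x2=(0.6068, -1.6625, 1.8622) x3=(1.2994, -0.9424, 1.3654) x4=(0.7980, -0.0440, -1.5100)
step 9: x0=(-0.1671, -0.2439, 0.3447) x1=(-0.1419, -1.6665, 1.7322) x2=(0.5765, -1.6678, 1.8807) x3=(1.3190, -0.9281, 1.3864) x4=(0.7865, -0.0283, -1.4850)
step 10: x0=(-0.1823, -0.2277, 0.3552) x1=(-0.1294, -1.6750, 1.7362) x2=(0.5434, -1.6729, 1.8986) x3=(1.3385, -0.9138, 1.4074) x4=(0.7750, -0.0125, -1.4600)
step 11: x0=(-0.1975, -0.2115, 0.3657) x1=(-0.1158, -1.6835, 1.7404) x2=(0.5067, -1.6780, 1.9155) x3=(1.3580, -0.8996, 1.4284) x4=(0.7635, 0.0032, -1.4349)
step 12: x0=(-0.2127, -0.1952, 0.3763) x1=(-0.1008, -1.6920, 1.7451) x2=(0.4655, -1.6831, 1.9311) x3=(1.3775, -0.8854, 1.4495) x4=(0.7520, 0.0190, -1.4099)
step 13: x0=(-0.2280, -0.1790, 0.3868) x1=(-0.0847, -1.7005, 1.7501) x2=(0.4210, -1.6882, 1.9455) x3=(1.3969, -0.8712, 1.4705) x4=(0.7405, 0.0347, -1.3849)
step 14: x0=(-0.2432, -0.1628, 0.3973) x1=(-0.0722, -1.7090, 1.7538) x2=(0.3877, -1.6930, 1.9643) x3=(1.4164, -0.8570, 1.4916) x4=(0.7290, 0.0505, -1.3599)
step 15: x0=(-0.2584, -0.1466, 0.4079) x1=(-0.0756, -1.7182, 1.7501) x2=(0.4047, -1.6960, 2.0060) x3=(1.4358, -0.8428, 1.5126) x4=(0.7174, 0.0662, -1.3349)
step 16: x0=(-0.2736, -0.1304, 0.4184) x1=(-0.0820, -1.7274, 1.7448) x2=(0.4308, -1.6986, 2.0527) x3=(1.4552, -0.8286, 1.5337) x4=(0.7059, 0.0820, -1.3099)
step 17: x0=(-0.2888, -0.1142, 0.4289) x1=(-0.0875, -1.7366, 1.7401) x2=(0.4539, -1.7013, 2.0974) x3=(1.4747, -0.8145, 1.5547) x4=(0.6944, 0.0977, -1.2848)
step 18: x0=(-0.3040, -0.0980, 0.4395) x1=(-0.0916, -1.7457, 1.7363) x2=(0.4731, -1.7043, 2.1396) x3=(1.4941, -0.8003, 1.5758) x4=(0.6829, 0.1135, -1.2598)
step 19: x0=(-0.3192, -0.0818, 0.4500) x1=(-0.0948, -1.7547, 1.7331) x2=(0.4893, -1.7074, 2.1796) x3=(1.5134, -0.7861, 1.5969) x4=(0.6714, 0.1292, -1.2348)
step 20: x0=(-0.3344, -0.0656, 0.4605) x1=(-0.0973, -1.7637, 1.7305) x2=(0.5032, -1.7108, 2.2178) x3=(1.5328, -0.7720, 1.6180) x4=(0.6599, 0.1450, -1.2098)
step 21: x0=(-0.3496, -0.0494, 0.4711) x1=(-0.0992, -1.7726, 1.7284) x2=(0.5155, -1.7142, 2.2547) x3=(1.5522, -0.7579, 1.6390) x4=(0.6484, 0.1607, -1.1848)
step 22: x0=(-0.3648, -0.0332, 0.4816) x1=(-0.1008, -1.7815, 1.7265) x2=(0.5266, -1.7178, 2.2905) x3=(1.5716, -0.7437, 1.6601) x4=(0.6369, 0.1765, -1.1597)
step 23: x0=(-0.3800, -0.0170, 0.4921) x1=(-0.1020, -1.7903, 1.7250) x2=(0.5368, -1.7214, 2.3255) x3=(1.5909, -0.7296, 1.6812) x4=(0.6254, 0.1922, -1.1347)
step 24: x0=(-0.3952, -0.0008, 0.5027) x1=(-0.1031, -1.7992, 1.7236) x2=(0.5462, -1.7252, 2.3598) x3=(1.6103, -0.7155, 1.7023) x4=(0.6138, 0.2080, -1.1097)
step 25: x0=(-0.4104, 0.0154, 0.5132) x1=(-0.1039, -1.8080, 1.7224) x2=(0.5552, -1.7289, 2.3936) x3=(1.6297, -0.7013, 1.7234) x4=(0.6023, 0.2237, -1.0846)
step 26: x0=(-0.4255, 0.0316, 0.5237) x1=(-0.1046, -1.8168, 1.7214) x2=(0.5637, -1.7327, 2.4269) x3=(1.6490, -0.6872, 1.7444) x4=(0.5908, 0.2394, -1.0596)
step 27: x0=(-0.4407, 0.0478, 0.5343) x1=(-0.1052, -1.8255, 1.7204) x2=(0.5719, -1.7366, 2.4599) x3=(1.6684, -0.6731, 1.7655) x4=(0.5793, 0.2552, -1.0346)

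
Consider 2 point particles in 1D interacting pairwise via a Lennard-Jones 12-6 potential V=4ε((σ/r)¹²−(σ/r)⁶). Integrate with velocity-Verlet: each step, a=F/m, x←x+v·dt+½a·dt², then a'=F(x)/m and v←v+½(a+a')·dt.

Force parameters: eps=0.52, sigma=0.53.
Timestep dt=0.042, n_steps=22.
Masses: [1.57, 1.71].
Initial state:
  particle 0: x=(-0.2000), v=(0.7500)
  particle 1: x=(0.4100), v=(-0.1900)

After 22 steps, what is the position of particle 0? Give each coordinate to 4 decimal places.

step 0: x0=(-0.2000) x1=(0.4100)
step 1: x0=(-0.1678) x1=(0.4014)
step 2: x0=(-0.1405) x1=(0.3972)
step 3: x0=(-0.1331) x1=(0.4114)
step 4: x0=(-0.1411) x1=(0.4396)
step 5: x0=(-0.1512) x1=(0.4699)
step 6: x0=(-0.1593) x1=(0.4983)
step 7: x0=(-0.1649) x1=(0.5243)
step 8: x0=(-0.1679) x1=(0.5481)
step 9: x0=(-0.1688) x1=(0.5698)
step 10: x0=(-0.1678) x1=(0.5898)
step 11: x0=(-0.1651) x1=(0.6083)
step 12: x0=(-0.1610) x1=(0.6255)
step 13: x0=(-0.1555) x1=(0.6413)
step 14: x0=(-0.1487) x1=(0.6561)
step 15: x0=(-0.1407) x1=(0.6697)
step 16: x0=(-0.1316) x1=(0.6823)
step 17: x0=(-0.1214) x1=(0.6938)
step 18: x0=(-0.1101) x1=(0.7044)
step 19: x0=(-0.0977) x1=(0.7139)
step 20: x0=(-0.0841) x1=(0.7224)
step 21: x0=(-0.0694) x1=(0.7298)
step 22: x0=(-0.0534) x1=(0.7361)

(-0.0534)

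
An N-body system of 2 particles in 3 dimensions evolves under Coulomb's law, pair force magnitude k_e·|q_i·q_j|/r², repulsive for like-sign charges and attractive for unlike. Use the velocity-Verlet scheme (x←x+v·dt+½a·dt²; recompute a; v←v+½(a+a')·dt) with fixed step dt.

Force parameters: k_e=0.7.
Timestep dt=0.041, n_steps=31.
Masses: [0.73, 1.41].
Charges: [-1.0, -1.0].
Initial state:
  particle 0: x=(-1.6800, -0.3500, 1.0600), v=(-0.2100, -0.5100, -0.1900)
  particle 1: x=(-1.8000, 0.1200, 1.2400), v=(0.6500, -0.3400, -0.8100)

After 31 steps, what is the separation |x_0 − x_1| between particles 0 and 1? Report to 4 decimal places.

2.8356

step 0: x0=(-1.6800, -0.3500, 1.0600) x1=(-1.8000, 0.1200, 1.2400)
step 1: x0=(-1.6879, -0.3736, 1.0512) x1=(-1.7737, 0.1075, 1.2073)
step 2: x0=(-1.6948, -0.4030, 1.0405) x1=(-1.7480, 0.0979, 1.1756)
step 3: x0=(-1.7011, -0.4381, 1.0282) x1=(-1.7225, 0.0913, 1.1447)
step 4: x0=(-1.7072, -0.4785, 1.0148) x1=(-1.6972, 0.0875, 1.1144)
step 5: x0=(-1.7133, -0.5238, 1.0006) x1=(-1.6718, 0.0861, 1.0846)
step 6: x0=(-1.7197, -0.5732, 0.9857) x1=(-1.6463, 0.0869, 1.0550)
step 7: x0=(-1.7266, -0.6262, 0.9705) x1=(-1.6205, 0.0896, 1.0256)
step 8: x0=(-1.7339, -0.6822, 0.9551) x1=(-1.5946, 0.0938, 0.9964)
step 9: x0=(-1.7416, -0.7407, 0.9395) x1=(-1.5684, 0.0994, 0.9672)
step 10: x0=(-1.7498, -0.8014, 0.9238) x1=(-1.5420, 0.1060, 0.9381)
step 11: x0=(-1.7584, -0.8639, 0.9082) x1=(-1.5153, 0.1136, 0.9089)
step 12: x0=(-1.7673, -0.9279, 0.8925) x1=(-1.4885, 0.1220, 0.8798)
step 13: x0=(-1.7767, -0.9933, 0.8768) x1=(-1.4614, 0.1311, 0.8507)
step 14: x0=(-1.7863, -1.0598, 0.8612) x1=(-1.4343, 0.1408, 0.8215)
step 15: x0=(-1.7963, -1.1273, 0.8456) x1=(-1.4069, 0.1509, 0.7924)
step 16: x0=(-1.8065, -1.1956, 0.8300) x1=(-1.3794, 0.1616, 0.7632)
step 17: x0=(-1.8169, -1.2647, 0.8145) x1=(-1.3519, 0.1726, 0.7340)
step 18: x0=(-1.8276, -1.3345, 0.7990) x1=(-1.3241, 0.1839, 0.7048)
step 19: x0=(-1.8384, -1.4049, 0.7835) x1=(-1.2963, 0.1956, 0.6755)
step 20: x0=(-1.8494, -1.4758, 0.7681) x1=(-1.2684, 0.2075, 0.6463)
step 21: x0=(-1.8606, -1.5471, 0.7527) x1=(-1.2404, 0.2197, 0.6170)
step 22: x0=(-1.8720, -1.6190, 0.7374) x1=(-1.2124, 0.2321, 0.5877)
step 23: x0=(-1.8835, -1.6912, 0.7221) x1=(-1.1842, 0.2447, 0.5584)
step 24: x0=(-1.8951, -1.7637, 0.7068) x1=(-1.1560, 0.2575, 0.5290)
step 25: x0=(-1.9068, -1.8366, 0.6915) x1=(-1.1278, 0.2705, 0.4997)
step 26: x0=(-1.9187, -1.9098, 0.6763) x1=(-1.0994, 0.2836, 0.4703)
step 27: x0=(-1.9306, -1.9832, 0.6611) x1=(-1.0711, 0.2969, 0.4410)
step 28: x0=(-1.9426, -2.0569, 0.6459) x1=(-1.0426, 0.3103, 0.4116)
step 29: x0=(-1.9548, -2.1308, 0.6307) x1=(-1.0142, 0.3238, 0.3822)
step 30: x0=(-1.9670, -2.2050, 0.6156) x1=(-0.9857, 0.3374, 0.3528)
step 31: x0=(-1.9793, -2.2793, 0.6005) x1=(-0.9571, 0.3511, 0.3234)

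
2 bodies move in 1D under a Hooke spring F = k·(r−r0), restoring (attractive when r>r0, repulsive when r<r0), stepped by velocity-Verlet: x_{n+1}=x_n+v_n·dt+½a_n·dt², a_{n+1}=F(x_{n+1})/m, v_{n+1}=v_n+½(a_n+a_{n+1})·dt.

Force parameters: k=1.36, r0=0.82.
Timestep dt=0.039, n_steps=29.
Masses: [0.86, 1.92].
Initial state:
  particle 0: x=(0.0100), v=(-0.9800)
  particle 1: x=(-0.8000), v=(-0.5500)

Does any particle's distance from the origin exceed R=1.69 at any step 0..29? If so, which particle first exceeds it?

no

step 0: x0=(0.0100) x1=(-0.8000)
step 1: x0=(-0.0282) x1=(-0.8215)
step 2: x0=(-0.0664) x1=(-0.8429)
step 3: x0=(-0.1044) x1=(-0.8645)
step 4: x0=(-0.1423) x1=(-0.8861)
step 5: x0=(-0.1800) x1=(-0.9077)
step 6: x0=(-0.2175) x1=(-0.9295)
step 7: x0=(-0.2547) x1=(-0.9514)
step 8: x0=(-0.2917) x1=(-0.9734)
step 9: x0=(-0.3283) x1=(-0.9956)
step 10: x0=(-0.3645) x1=(-1.0180)
step 11: x0=(-0.4003) x1=(-1.0405)
step 12: x0=(-0.4357) x1=(-1.0632)
step 13: x0=(-0.4707) x1=(-1.0861)
step 14: x0=(-0.5051) x1=(-1.1092)
step 15: x0=(-0.5390) x1=(-1.1326)
step 16: x0=(-0.5724) x1=(-1.1562)
step 17: x0=(-0.6052) x1=(-1.1801)
step 18: x0=(-0.6375) x1=(-1.2042)
step 19: x0=(-0.6691) x1=(-1.2287)
step 20: x0=(-0.7001) x1=(-1.2533)
step 21: x0=(-0.7304) x1=(-1.2783)
step 22: x0=(-0.7601) x1=(-1.3036)
step 23: x0=(-0.7891) x1=(-1.3292)
step 24: x0=(-0.8175) x1=(-1.3550)
step 25: x0=(-0.8452) x1=(-1.3812)
step 26: x0=(-0.8721) x1=(-1.4077)
step 27: x0=(-0.8985) x1=(-1.4345)
step 28: x0=(-0.9241) x1=(-1.4616)
step 29: x0=(-0.9490) x1=(-1.4889)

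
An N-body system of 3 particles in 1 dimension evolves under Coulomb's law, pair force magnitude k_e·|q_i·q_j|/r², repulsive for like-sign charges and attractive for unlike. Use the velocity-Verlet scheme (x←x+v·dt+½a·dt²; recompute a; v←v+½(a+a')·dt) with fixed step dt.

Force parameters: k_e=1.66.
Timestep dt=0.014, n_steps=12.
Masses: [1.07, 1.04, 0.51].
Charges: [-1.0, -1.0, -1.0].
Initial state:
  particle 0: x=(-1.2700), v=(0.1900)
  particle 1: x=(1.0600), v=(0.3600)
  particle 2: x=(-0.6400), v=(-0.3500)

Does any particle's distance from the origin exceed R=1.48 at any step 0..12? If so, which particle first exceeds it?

step 0: x0=(-1.2700) x1=(1.0600) x2=(-0.6400)
step 1: x0=(-1.2678) x1=(1.0651) x2=(-0.6442)
step 2: x0=(-1.2663) x1=(1.0704) x2=(-0.6470)
step 3: x0=(-1.2658) x1=(1.0759) x2=(-0.6483)
step 4: x0=(-1.2661) x1=(1.0815) x2=(-0.6482)
step 5: x0=(-1.2672) x1=(1.0872) x2=(-0.6466)
step 6: x0=(-1.2692) x1=(1.0932) x2=(-0.6436)
step 7: x0=(-1.2720) x1=(1.0993) x2=(-0.6392)
step 8: x0=(-1.2756) x1=(1.1055) x2=(-0.6333)
step 9: x0=(-1.2801) x1=(1.1119) x2=(-0.6262)
step 10: x0=(-1.2853) x1=(1.1185) x2=(-0.6177)
step 11: x0=(-1.2912) x1=(1.1252) x2=(-0.6081)
step 12: x0=(-1.2978) x1=(1.1321) x2=(-0.5973)

no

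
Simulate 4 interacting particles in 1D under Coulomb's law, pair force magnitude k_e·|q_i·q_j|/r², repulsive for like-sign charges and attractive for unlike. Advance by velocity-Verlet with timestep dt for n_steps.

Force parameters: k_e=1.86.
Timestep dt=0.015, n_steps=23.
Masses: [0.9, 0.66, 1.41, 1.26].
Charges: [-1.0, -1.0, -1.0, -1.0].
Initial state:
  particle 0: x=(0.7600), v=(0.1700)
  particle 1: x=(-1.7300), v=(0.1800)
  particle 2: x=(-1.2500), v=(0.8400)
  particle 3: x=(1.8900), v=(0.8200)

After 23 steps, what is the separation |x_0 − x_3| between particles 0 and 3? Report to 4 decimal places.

step 0: x0=(0.7600) x1=(-1.7300) x2=(-1.2500) x3=(1.8900)
step 1: x0=(0.7625) x1=(-1.7288) x2=(-1.2368) x3=(1.9025)
step 2: x0=(0.7648) x1=(-1.7303) x2=(-1.2225) x3=(1.9152)
step 3: x0=(0.7669) x1=(-1.7344) x2=(-1.2071) x3=(1.9283)
step 4: x0=(0.7689) x1=(-1.7410) x2=(-1.1908) x3=(1.9417)
step 5: x0=(0.7707) x1=(-1.7498) x2=(-1.1736) x3=(1.9554)
step 6: x0=(0.7724) x1=(-1.7606) x2=(-1.1556) x3=(1.9694)
step 7: x0=(0.7740) x1=(-1.7734) x2=(-1.1370) x3=(1.9836)
step 8: x0=(0.7755) x1=(-1.7878) x2=(-1.1177) x3=(1.9982)
step 9: x0=(0.7768) x1=(-1.8038) x2=(-1.0978) x3=(2.0130)
step 10: x0=(0.7781) x1=(-1.8212) x2=(-1.0775) x3=(2.0282)
step 11: x0=(0.7792) x1=(-1.8399) x2=(-1.0567) x3=(2.0435)
step 12: x0=(0.7803) x1=(-1.8598) x2=(-1.0356) x3=(2.0592)
step 13: x0=(0.7813) x1=(-1.8807) x2=(-1.0142) x3=(2.0751)
step 14: x0=(0.7822) x1=(-1.9026) x2=(-0.9925) x3=(2.0912)
step 15: x0=(0.7831) x1=(-1.9254) x2=(-0.9705) x3=(2.1077)
step 16: x0=(0.7839) x1=(-1.9490) x2=(-0.9484) x3=(2.1243)
step 17: x0=(0.7847) x1=(-1.9734) x2=(-0.9261) x3=(2.1412)
step 18: x0=(0.7854) x1=(-1.9984) x2=(-0.9037) x3=(2.1583)
step 19: x0=(0.7861) x1=(-2.0241) x2=(-0.8811) x3=(2.1757)
step 20: x0=(0.7869) x1=(-2.0505) x2=(-0.8585) x3=(2.1933)
step 21: x0=(0.7875) x1=(-2.0773) x2=(-0.8358) x3=(2.2111)
step 22: x0=(0.7883) x1=(-2.1047) x2=(-0.8130) x3=(2.2291)
step 23: x0=(0.7890) x1=(-2.1326) x2=(-0.7903) x3=(2.2473)

1.4584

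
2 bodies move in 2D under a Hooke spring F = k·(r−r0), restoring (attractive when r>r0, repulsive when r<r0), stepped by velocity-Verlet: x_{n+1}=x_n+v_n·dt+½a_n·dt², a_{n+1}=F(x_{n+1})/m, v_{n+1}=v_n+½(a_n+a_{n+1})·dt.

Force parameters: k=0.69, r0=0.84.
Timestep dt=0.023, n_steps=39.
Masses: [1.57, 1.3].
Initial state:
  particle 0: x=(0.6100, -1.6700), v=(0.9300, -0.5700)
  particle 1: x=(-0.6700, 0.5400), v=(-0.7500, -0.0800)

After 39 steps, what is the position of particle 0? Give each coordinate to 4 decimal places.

(1.2306, -1.9010)

step 0: x0=(0.6100, -1.6700) x1=(-0.6700, 0.5400)
step 1: x0=(0.6313, -1.6829) x1=(-0.6871, 0.5380)
step 2: x0=(0.6524, -1.6955) x1=(-0.7040, 0.5355)
step 3: x0=(0.6732, -1.7078) x1=(-0.7206, 0.5326)
step 4: x0=(0.6939, -1.7196) x1=(-0.7370, 0.5293)
step 5: x0=(0.7143, -1.7312) x1=(-0.7531, 0.5255)
step 6: x0=(0.7345, -1.7423) x1=(-0.7689, 0.5213)
step 7: x0=(0.7544, -1.7531) x1=(-0.7844, 0.5167)
step 8: x0=(0.7741, -1.7636) x1=(-0.7996, 0.5116)
step 9: x0=(0.7936, -1.7736) x1=(-0.8145, 0.5061)
step 10: x0=(0.8128, -1.7833) x1=(-0.8290, 0.5001)
step 11: x0=(0.8317, -1.7927) x1=(-0.8433, 0.4937)
step 12: x0=(0.8503, -1.8016) x1=(-0.8572, 0.4869)
step 13: x0=(0.8687, -1.8102) x1=(-0.8708, 0.4795)
step 14: x0=(0.8867, -1.8184) x1=(-0.8841, 0.4718)
step 15: x0=(0.9045, -1.8262) x1=(-0.8970, 0.4635)
step 16: x0=(0.9220, -1.8336) x1=(-0.9095, 0.4548)
step 17: x0=(0.9392, -1.8407) x1=(-0.9216, 0.4457)
step 18: x0=(0.9561, -1.8474) x1=(-0.9334, 0.4361)
step 19: x0=(0.9726, -1.8537) x1=(-0.9448, 0.4260)
step 20: x0=(0.9888, -1.8596) x1=(-0.9559, 0.4155)
step 21: x0=(1.0047, -1.8651) x1=(-0.9665, 0.4045)
step 22: x0=(1.0203, -1.8703) x1=(-0.9767, 0.3931)
step 23: x0=(1.0356, -1.8751) x1=(-0.9866, 0.3812)
step 24: x0=(1.0505, -1.8795) x1=(-0.9960, 0.3688)
step 25: x0=(1.0650, -1.8835) x1=(-1.0050, 0.3560)
step 26: x0=(1.0792, -1.8871) x1=(-1.0136, 0.3427)
step 27: x0=(1.0931, -1.8904) x1=(-1.0217, 0.3290)
step 28: x0=(1.1066, -1.8933) x1=(-1.0294, 0.3148)
step 29: x0=(1.1197, -1.8958) x1=(-1.0367, 0.3002)
step 30: x0=(1.1325, -1.8980) x1=(-1.0436, 0.2851)
step 31: x0=(1.1449, -1.8997) x1=(-1.0500, 0.2696)
step 32: x0=(1.1570, -1.9011) x1=(-1.0559, 0.2536)
step 33: x0=(1.1686, -1.9022) x1=(-1.0614, 0.2372)
step 34: x0=(1.1799, -1.9029) x1=(-1.0665, 0.2204)
step 35: x0=(1.1908, -1.9032) x1=(-1.0710, 0.2031)
step 36: x0=(1.2013, -1.9032) x1=(-1.0752, 0.1854)
step 37: x0=(1.2115, -1.9028) x1=(-1.0788, 0.1672)
step 38: x0=(1.2212, -1.9021) x1=(-1.0820, 0.1487)
step 39: x0=(1.2306, -1.9010) x1=(-1.0847, 0.1297)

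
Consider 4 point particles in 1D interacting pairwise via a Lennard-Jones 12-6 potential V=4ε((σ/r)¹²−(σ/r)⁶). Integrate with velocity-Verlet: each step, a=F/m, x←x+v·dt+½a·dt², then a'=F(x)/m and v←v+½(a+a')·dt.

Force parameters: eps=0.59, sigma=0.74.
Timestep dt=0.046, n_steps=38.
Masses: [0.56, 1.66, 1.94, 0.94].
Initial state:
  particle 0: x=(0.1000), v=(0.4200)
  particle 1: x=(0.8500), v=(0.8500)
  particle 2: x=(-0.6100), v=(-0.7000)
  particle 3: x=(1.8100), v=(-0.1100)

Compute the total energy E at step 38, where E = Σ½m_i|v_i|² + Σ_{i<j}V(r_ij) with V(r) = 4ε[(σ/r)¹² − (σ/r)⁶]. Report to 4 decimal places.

2.1044

step 0: x0=(0.1000) x1=(0.8500) x2=(-0.6100) x3=(1.8100)
step 1: x0=(0.1671) x1=(0.8995) x2=(-0.6639) x3=(1.8029)
step 2: x0=(0.1468) x1=(0.9809) x2=(-0.7177) x3=(1.7913)
step 3: x0=(0.1223) x1=(1.0599) x2=(-0.7699) x3=(1.7832)
step 4: x0=(0.0983) x1=(1.0994) x2=(-0.8201) x3=(1.8403)
step 5: x0=(0.0732) x1=(1.1131) x2=(-0.8682) x3=(1.9393)
step 6: x0=(0.0461) x1=(1.1247) x2=(-0.9142) x3=(2.0390)
step 7: x0=(0.0164) x1=(1.1374) x2=(-0.9583) x3=(2.1343)
step 8: x0=(-0.0165) x1=(1.1509) x2=(-1.0004) x3=(2.2261)
step 9: x0=(-0.0531) x1=(1.1650) x2=(-1.0407) x3=(2.3153)
step 10: x0=(-0.0938) x1=(1.1793) x2=(-1.0793) x3=(2.4028)
step 11: x0=(-0.1393) x1=(1.1938) x2=(-1.1160) x3=(2.4892)
step 12: x0=(-0.1901) x1=(1.2083) x2=(-1.1509) x3=(2.5748)
step 13: x0=(-0.2468) x1=(1.2229) x2=(-1.1838) x3=(2.6598)
step 14: x0=(-0.3102) x1=(1.2375) x2=(-1.2146) x3=(2.7444)
step 15: x0=(-0.3802) x1=(1.2521) x2=(-1.2434) x3=(2.8287)
step 16: x0=(-0.4550) x1=(1.2668) x2=(-1.2707) x3=(2.9128)
step 17: x0=(-0.5254) x1=(1.2814) x2=(-1.2992) x3=(2.9968)
step 18: x0=(-0.5676) x1=(1.2961) x2=(-1.3358) x3=(3.0806)
step 19: x0=(-0.5765) x1=(1.3108) x2=(-1.3820) x3=(3.1643)
step 20: x0=(-0.5771) x1=(1.3255) x2=(-1.4305) x3=(3.2480)
step 21: x0=(-0.5817) x1=(1.3402) x2=(-1.4779) x3=(3.3316)
step 22: x0=(-0.5931) x1=(1.3548) x2=(-1.5233) x3=(3.4152)
step 23: x0=(-0.6116) x1=(1.3695) x2=(-1.5666) x3=(3.4987)
step 24: x0=(-0.6369) x1=(1.3842) x2=(-1.6079) x3=(3.5822)
step 25: x0=(-0.6687) x1=(1.3988) x2=(-1.6473) x3=(3.6657)
step 26: x0=(-0.7069) x1=(1.4134) x2=(-1.6849) x3=(3.7492)
step 27: x0=(-0.7514) x1=(1.4281) x2=(-1.7206) x3=(3.8327)
step 28: x0=(-0.8025) x1=(1.4427) x2=(-1.7544) x3=(3.9161)
step 29: x0=(-0.8605) x1=(1.4573) x2=(-1.7862) x3=(3.9995)
step 30: x0=(-0.9256) x1=(1.4719) x2=(-1.8160) x3=(4.0830)
step 31: x0=(-0.9975) x1=(1.4865) x2=(-1.8438) x3=(4.1664)
step 32: x0=(-1.0724) x1=(1.5011) x2=(-1.8707) x3=(4.2498)
step 33: x0=(-1.1358) x1=(1.5157) x2=(-1.9009) x3=(4.3332)
step 34: x0=(-1.1627) x1=(1.5303) x2=(-1.9416) x3=(4.4166)
step 35: x0=(-1.1659) x1=(1.5449) x2=(-1.9893) x3=(4.5000)
step 36: x0=(-1.1672) x1=(1.5595) x2=(-2.0374) x3=(4.5834)
step 37: x0=(-1.1741) x1=(1.5741) x2=(-2.0839) x3=(4.6668)
step 38: x0=(-1.1882) x1=(1.5887) x2=(-2.1283) x3=(4.7502)
step 0 velocities: v0=(0.4200) v1=(0.8500) v2=(-0.7000) v3=(-0.1100)
step 0: KE=1.1301, PE=0.2363, E=1.3664
step 38 velocities: v0=(-0.3840) v1=(0.3172) v2=(-0.9438) v3=(1.8130)
step 38: KE=2.5336, PE=-0.4292, E=2.1044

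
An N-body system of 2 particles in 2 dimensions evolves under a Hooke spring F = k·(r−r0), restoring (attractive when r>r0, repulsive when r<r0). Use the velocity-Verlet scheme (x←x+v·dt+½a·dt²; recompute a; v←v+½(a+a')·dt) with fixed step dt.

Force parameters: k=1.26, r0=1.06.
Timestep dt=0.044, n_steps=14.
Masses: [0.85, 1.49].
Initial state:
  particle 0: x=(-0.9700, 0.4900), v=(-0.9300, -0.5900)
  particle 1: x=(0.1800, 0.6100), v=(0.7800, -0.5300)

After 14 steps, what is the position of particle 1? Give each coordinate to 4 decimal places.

step 0: x0=(-0.9700, 0.4900) x1=(0.1800, 0.6100)
step 1: x0=(-1.0108, 0.4641) x1=(0.2142, 0.5867)
step 2: x0=(-1.0511, 0.4382) x1=(0.2482, 0.5633)
step 3: x0=(-1.0907, 0.4123) x1=(0.2818, 0.5399)
step 4: x0=(-1.1294, 0.3866) x1=(0.3148, 0.5165)
step 5: x0=(-1.1669, 0.3609) x1=(0.3472, 0.4930)
step 6: x0=(-1.2032, 0.3354) x1=(0.3789, 0.4694)
step 7: x0=(-1.2379, 0.3100) x1=(0.4097, 0.4458)
step 8: x0=(-1.2710, 0.2847) x1=(0.4395, 0.4221)
step 9: x0=(-1.3021, 0.2596) x1=(0.4683, 0.3983)
step 10: x0=(-1.3313, 0.2347) x1=(0.4959, 0.3744)
step 11: x0=(-1.3582, 0.2099) x1=(0.5222, 0.3504)
step 12: x0=(-1.3827, 0.1853) x1=(0.5472, 0.3263)
step 13: x0=(-1.4048, 0.1609) x1=(0.5707, 0.3021)
step 14: x0=(-1.4242, 0.1366) x1=(0.5928, 0.2778)

(0.5928, 0.2778)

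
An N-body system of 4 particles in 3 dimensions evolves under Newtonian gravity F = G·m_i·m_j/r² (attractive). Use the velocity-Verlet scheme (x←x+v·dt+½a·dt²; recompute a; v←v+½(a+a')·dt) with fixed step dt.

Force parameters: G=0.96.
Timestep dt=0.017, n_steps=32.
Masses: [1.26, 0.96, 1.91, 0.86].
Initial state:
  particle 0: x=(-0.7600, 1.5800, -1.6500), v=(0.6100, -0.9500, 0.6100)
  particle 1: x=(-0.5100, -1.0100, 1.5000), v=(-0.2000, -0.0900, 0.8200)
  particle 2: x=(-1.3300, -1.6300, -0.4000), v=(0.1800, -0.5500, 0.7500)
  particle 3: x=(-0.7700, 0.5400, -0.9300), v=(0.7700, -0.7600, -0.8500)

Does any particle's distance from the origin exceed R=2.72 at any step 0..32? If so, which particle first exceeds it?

no

step 0: x0=(-0.7600, 1.5800, -1.6500) x1=(-0.5100, -1.0100, 1.5000) x2=(-1.3300, -1.6300, -0.4000) x3=(-0.7700, 0.5400, -0.9300)
step 1: x0=(-0.7496, 1.5638, -1.6396) x1=(-0.5134, -1.0115, 1.5139) x2=(-1.3269, -1.6393, -0.3872) x3=(-0.7569, 0.5271, -0.9445)
step 2: x0=(-0.7393, 1.5473, -1.6290) x1=(-0.5169, -1.0131, 1.5276) x2=(-1.3238, -1.6485, -0.3744) x3=(-0.7439, 0.5143, -0.9590)
step 3: x0=(-0.7289, 1.5308, -1.6184) x1=(-0.5204, -1.0146, 1.5412) x2=(-1.3207, -1.6577, -0.3616) x3=(-0.7308, 0.5016, -0.9737)
step 4: x0=(-0.7186, 1.5140, -1.6076) x1=(-0.5240, -1.0162, 1.5546) x2=(-1.3175, -1.6667, -0.3488) x3=(-0.7178, 0.4889, -0.9884)
step 5: x0=(-0.7082, 1.4970, -1.5967) x1=(-0.5276, -1.0177, 1.5680) x2=(-1.3142, -1.6757, -0.3359) x3=(-0.7048, 0.4764, -1.0032)
step 6: x0=(-0.6979, 1.4798, -1.5857) x1=(-0.5312, -1.0193, 1.5811) x2=(-1.3110, -1.6846, -0.3230) x3=(-0.6918, 0.4640, -1.0180)
step 7: x0=(-0.6876, 1.4624, -1.5746) x1=(-0.5349, -1.0209, 1.5942) x2=(-1.3077, -1.6934, -0.3101) x3=(-0.6789, 0.4517, -1.0330)
step 8: x0=(-0.6773, 1.4449, -1.5634) x1=(-0.5386, -1.0224, 1.6070) x2=(-1.3043, -1.7021, -0.2971) x3=(-0.6660, 0.4395, -1.0480)
step 9: x0=(-0.6669, 1.4270, -1.5521) x1=(-0.5424, -1.0240, 1.6198) x2=(-1.3010, -1.7107, -0.2841) x3=(-0.6531, 0.4275, -1.0630)
step 10: x0=(-0.6566, 1.4090, -1.5406) x1=(-0.5462, -1.0256, 1.6324) x2=(-1.2975, -1.7193, -0.2711) x3=(-0.6402, 0.4157, -1.0782)
step 11: x0=(-0.6463, 1.3908, -1.5290) x1=(-0.5501, -1.0272, 1.6449) x2=(-1.2941, -1.7277, -0.2581) x3=(-0.6274, 0.4040, -1.0934)
step 12: x0=(-0.6360, 1.3723, -1.5173) x1=(-0.5540, -1.0289, 1.6572) x2=(-1.2906, -1.7361, -0.2450) x3=(-0.6146, 0.3924, -1.1086)
step 13: x0=(-0.6257, 1.3535, -1.5056) x1=(-0.5579, -1.0305, 1.6694) x2=(-1.2871, -1.7444, -0.2319) x3=(-0.6018, 0.3811, -1.1239)
step 14: x0=(-0.6154, 1.3345, -1.4936) x1=(-0.5619, -1.0321, 1.6815) x2=(-1.2835, -1.7526, -0.2188) x3=(-0.5891, 0.3700, -1.1393)
step 15: x0=(-0.6052, 1.3152, -1.4816) x1=(-0.5659, -1.0338, 1.6934) x2=(-1.2799, -1.7608, -0.2057) x3=(-0.5764, 0.3591, -1.1548)
step 16: x0=(-0.5949, 1.2957, -1.4695) x1=(-0.5700, -1.0355, 1.7052) x2=(-1.2763, -1.7688, -0.1925) x3=(-0.5637, 0.3484, -1.1703)
step 17: x0=(-0.5846, 1.2759, -1.4573) x1=(-0.5741, -1.0372, 1.7168) x2=(-1.2726, -1.7768, -0.1794) x3=(-0.5511, 0.3380, -1.1858)
step 18: x0=(-0.5743, 1.2558, -1.4450) x1=(-0.5782, -1.0389, 1.7283) x2=(-1.2689, -1.7847, -0.1662) x3=(-0.5385, 0.3278, -1.2014)
step 19: x0=(-0.5640, 1.2354, -1.4325) x1=(-0.5824, -1.0406, 1.7396) x2=(-1.2652, -1.7925, -0.1529) x3=(-0.5260, 0.3180, -1.2170)
step 20: x0=(-0.5537, 1.2146, -1.4200) x1=(-0.5866, -1.0424, 1.7509) x2=(-1.2614, -1.8002, -0.1397) x3=(-0.5135, 0.3084, -1.2326)
step 21: x0=(-0.5434, 1.1936, -1.4074) x1=(-0.5908, -1.0441, 1.7619) x2=(-1.2576, -1.8079, -0.1264) x3=(-0.5010, 0.2991, -1.2483)
step 22: x0=(-0.5332, 1.1722, -1.3947) x1=(-0.5951, -1.0459, 1.7729) x2=(-1.2537, -1.8154, -0.1131) x3=(-0.4886, 0.2902, -1.2640)
step 23: x0=(-0.5229, 1.1505, -1.3820) x1=(-0.5994, -1.0477, 1.7837) x2=(-1.2498, -1.8229, -0.0998) x3=(-0.4762, 0.2816, -1.2797)
step 24: x0=(-0.5126, 1.1284, -1.3691) x1=(-0.6037, -1.0495, 1.7943) x2=(-1.2459, -1.8303, -0.0865) x3=(-0.4639, 0.2734, -1.2954)
step 25: x0=(-0.5023, 1.1059, -1.3563) x1=(-0.6081, -1.0514, 1.8048) x2=(-1.2419, -1.8376, -0.0731) x3=(-0.4516, 0.2656, -1.3110)
step 26: x0=(-0.4919, 1.0830, -1.3433) x1=(-0.6125, -1.0532, 1.8152) x2=(-1.2379, -1.8449, -0.0598) x3=(-0.4394, 0.2582, -1.3266)
step 27: x0=(-0.4816, 1.0598, -1.3303) x1=(-0.6170, -1.0551, 1.8254) x2=(-1.2339, -1.8520, -0.0464) x3=(-0.4273, 0.2512, -1.3422)
step 28: x0=(-0.4713, 1.0361, -1.3173) x1=(-0.6214, -1.0570, 1.8355) x2=(-1.2298, -1.8591, -0.0330) x3=(-0.4152, 0.2448, -1.3577)
step 29: x0=(-0.4609, 1.0120, -1.3043) x1=(-0.6259, -1.0590, 1.8454) x2=(-1.2257, -1.8661, -0.0195) x3=(-0.4031, 0.2387, -1.3732)
step 30: x0=(-0.4505, 0.9874, -1.2912) x1=(-0.6305, -1.0609, 1.8552) x2=(-1.2216, -1.8731, -0.0061) x3=(-0.3912, 0.2332, -1.3885)
step 31: x0=(-0.4402, 0.9624, -1.2782) x1=(-0.6350, -1.0629, 1.8649) x2=(-1.2174, -1.8799, 0.0074) x3=(-0.3793, 0.2282, -1.4036)
step 32: x0=(-0.4298, 0.9369, -1.2652) x1=(-0.6396, -1.0649, 1.8744) x2=(-1.2132, -1.8867, 0.0209) x3=(-0.3675, 0.2238, -1.4186)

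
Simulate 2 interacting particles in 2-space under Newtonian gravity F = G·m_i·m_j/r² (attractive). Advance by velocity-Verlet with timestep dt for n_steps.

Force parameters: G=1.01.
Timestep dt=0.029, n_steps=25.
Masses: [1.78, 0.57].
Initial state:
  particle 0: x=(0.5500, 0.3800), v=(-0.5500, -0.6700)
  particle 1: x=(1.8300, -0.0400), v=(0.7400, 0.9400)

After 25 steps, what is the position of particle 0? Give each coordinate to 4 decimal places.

(0.2138, -0.1102)

step 0: x0=(0.5500, 0.3800) x1=(1.8300, -0.0400)
step 1: x0=(0.5342, 0.3605) x1=(1.8511, -0.0126)
step 2: x0=(0.5186, 0.3410) x1=(1.8714, 0.0150)
step 3: x0=(0.5033, 0.3214) x1=(1.8909, 0.0428)
step 4: x0=(0.4882, 0.3017) x1=(1.9097, 0.0707)
step 5: x0=(0.4733, 0.2821) x1=(1.9277, 0.0988)
step 6: x0=(0.4587, 0.2623) x1=(1.9451, 0.1269)
step 7: x0=(0.4442, 0.2426) x1=(1.9618, 0.1551)
step 8: x0=(0.4300, 0.2229) x1=(1.9778, 0.1834)
step 9: x0=(0.4160, 0.2031) x1=(1.9933, 0.2117)
step 10: x0=(0.4022, 0.1834) x1=(2.0081, 0.2399)
step 11: x0=(0.3886, 0.1636) x1=(2.0223, 0.2681)
step 12: x0=(0.3751, 0.1439) x1=(2.0359, 0.2964)
step 13: x0=(0.3618, 0.1242) x1=(2.0490, 0.3245)
step 14: x0=(0.3487, 0.1045) x1=(2.0616, 0.3526)
step 15: x0=(0.3358, 0.0848) x1=(2.0737, 0.3806)
step 16: x0=(0.3230, 0.0652) x1=(2.0854, 0.4085)
step 17: x0=(0.3103, 0.0455) x1=(2.0965, 0.4364)
step 18: x0=(0.2978, 0.0259) x1=(2.1072, 0.4641)
step 19: x0=(0.2855, 0.0064) x1=(2.1175, 0.4918)
step 20: x0=(0.2732, -0.0131) x1=(2.1274, 0.5193)
step 21: x0=(0.2611, -0.0326) x1=(2.1369, 0.5468)
step 22: x0=(0.2491, -0.0521) x1=(2.1460, 0.5741)
step 23: x0=(0.2372, -0.0715) x1=(2.1548, 0.6013)
step 24: x0=(0.2254, -0.0908) x1=(2.1632, 0.6283)
step 25: x0=(0.2138, -0.1102) x1=(2.1712, 0.6553)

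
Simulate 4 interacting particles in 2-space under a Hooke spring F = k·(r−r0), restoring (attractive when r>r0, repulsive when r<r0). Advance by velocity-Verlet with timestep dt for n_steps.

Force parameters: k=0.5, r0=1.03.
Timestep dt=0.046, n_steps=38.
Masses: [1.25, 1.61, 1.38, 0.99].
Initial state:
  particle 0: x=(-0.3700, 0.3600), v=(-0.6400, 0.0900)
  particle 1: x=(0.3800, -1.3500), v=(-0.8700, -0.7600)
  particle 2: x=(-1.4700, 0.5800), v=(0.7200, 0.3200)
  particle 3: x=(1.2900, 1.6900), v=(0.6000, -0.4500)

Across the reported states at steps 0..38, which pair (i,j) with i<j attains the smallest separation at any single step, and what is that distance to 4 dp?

pair (0,2), distance 0.3749

step 0: x0=(-0.3700, 0.3600) x1=(0.3800, -1.3500) x2=(-1.4700, 0.5800) x3=(1.2900, 1.6900)
step 1: x0=(-0.3990, 0.3641) x1=(0.3397, -1.3836) x2=(-1.4357, 0.5945) x3=(1.3158, 1.6674)
step 2: x0=(-0.4269, 0.3681) x1=(0.2989, -1.4146) x2=(-1.3992, 0.6087) x3=(1.3381, 1.6412)
step 3: x0=(-0.4538, 0.3720) x1=(0.2577, -1.4428) x2=(-1.3606, 0.6224) x3=(1.3567, 1.6113)
step 4: x0=(-0.4795, 0.3757) x1=(0.2160, -1.4683) x2=(-1.3199, 0.6356) x3=(1.3717, 1.5778)
step 5: x0=(-0.5039, 0.3792) x1=(0.1741, -1.4910) x2=(-1.2773, 0.6484) x3=(1.3829, 1.5408)
step 6: x0=(-0.5271, 0.3823) x1=(0.1319, -1.5109) x2=(-1.2329, 0.6607) x3=(1.3903, 1.5002)
step 7: x0=(-0.5489, 0.3851) x1=(0.0896, -1.5280) x2=(-1.1868, 0.6724) x3=(1.3939, 1.4563)
step 8: x0=(-0.5693, 0.3875) x1=(0.0471, -1.5423) x2=(-1.1391, 0.6837) x3=(1.3938, 1.4090)
step 9: x0=(-0.5882, 0.3894) x1=(0.0046, -1.5537) x2=(-1.0900, 0.6944) x3=(1.3900, 1.3585)
step 10: x0=(-0.6057, 0.3907) x1=(-0.0379, -1.5624) x2=(-1.0395, 0.7045) x3=(1.3824, 1.3050)
step 11: x0=(-0.6218, 0.3914) x1=(-0.0804, -1.5683) x2=(-0.9878, 0.7142) x3=(1.3711, 1.2484)
step 12: x0=(-0.6364, 0.3913) x1=(-0.1227, -1.5714) x2=(-0.9350, 0.7233) x3=(1.3562, 1.1891)
step 13: x0=(-0.6495, 0.3904) x1=(-0.1649, -1.5718) x2=(-0.8811, 0.7320) x3=(1.3378, 1.1270)
step 14: x0=(-0.6613, 0.3885) x1=(-0.2068, -1.5695) x2=(-0.8263, 0.7401) x3=(1.3160, 1.0624)
step 15: x0=(-0.6719, 0.3857) x1=(-0.2484, -1.5646) x2=(-0.7705, 0.7479) x3=(1.2908, 0.9953)
step 16: x0=(-0.6812, 0.3818) x1=(-0.2897, -1.5570) x2=(-0.7138, 0.7552) x3=(1.2623, 0.9260)
step 17: x0=(-0.6896, 0.3767) x1=(-0.3307, -1.5470) x2=(-0.6563, 0.7622) x3=(1.2308, 0.8546)
step 18: x0=(-0.6971, 0.3706) x1=(-0.3712, -1.5345) x2=(-0.5980, 0.7686) x3=(1.1962, 0.7813)
step 19: x0=(-0.7038, 0.3633) x1=(-0.4112, -1.5197) x2=(-0.5388, 0.7745) x3=(1.1589, 0.7062)
step 20: x0=(-0.7099, 0.3550) x1=(-0.4507, -1.5025) x2=(-0.4789, 0.7799) x3=(1.1189, 0.6295)
step 21: x0=(-0.7155, 0.3457) x1=(-0.4897, -1.4831) x2=(-0.4183, 0.7846) x3=(1.0764, 0.5514)
step 22: x0=(-0.7205, 0.3354) x1=(-0.5281, -1.4615) x2=(-0.3572, 0.7886) x3=(1.0315, 0.4719)
step 23: x0=(-0.7251, 0.3242) x1=(-0.5659, -1.4379) x2=(-0.2957, 0.7919) x3=(0.9845, 0.3912)
step 24: x0=(-0.7293, 0.3122) x1=(-0.6030, -1.4124) x2=(-0.2338, 0.7944) x3=(0.9355, 0.3095)
step 25: x0=(-0.7331, 0.2993) x1=(-0.6396, -1.3849) x2=(-0.1718, 0.7962) x3=(0.8847, 0.2269)
step 26: x0=(-0.7365, 0.2858) x1=(-0.6754, -1.3557) x2=(-0.1096, 0.7971) x3=(0.8322, 0.1434)
step 27: x0=(-0.7397, 0.2715) x1=(-0.7105, -1.3248) x2=(-0.0475, 0.7971) x3=(0.7782, 0.0593)
step 28: x0=(-0.7425, 0.2567) x1=(-0.7449, -1.2924) x2=(0.0145, 0.7964) x3=(0.7228, -0.0255)
step 29: x0=(-0.7449, 0.2412) x1=(-0.7786, -1.2585) x2=(0.0762, 0.7947) x3=(0.6662, -0.1107)
step 30: x0=(-0.7471, 0.2253) x1=(-0.8116, -1.2232) x2=(0.1377, 0.7923) x3=(0.6084, -0.1963)
step 31: x0=(-0.7490, 0.2090) x1=(-0.8439, -1.1866) x2=(0.1987, 0.7889) x3=(0.5496, -0.2822)
step 32: x0=(-0.7505, 0.1922) x1=(-0.8754, -1.1489) x2=(0.2594, 0.7846) x3=(0.4898, -0.3682)
step 33: x0=(-0.7517, 0.1751) x1=(-0.9061, -1.1101) x2=(0.3194, 0.7794) x3=(0.4291, -0.4543)
step 34: x0=(-0.7526, 0.1578) x1=(-0.9362, -1.0704) x2=(0.3789, 0.7731) x3=(0.3677, -0.5401)
step 35: x0=(-0.7531, 0.1402) x1=(-0.9655, -1.0297) x2=(0.4376, 0.7658) x3=(0.3057, -0.6256)
step 36: x0=(-0.7531, 0.1226) x1=(-0.9941, -0.9882) x2=(0.4955, 0.7573) x3=(0.2432, -0.7107)
step 37: x0=(-0.7528, 0.1048) x1=(-1.0220, -0.9460) x2=(0.5524, 0.7476) x3=(0.1802, -0.7952)
step 38: x0=(-0.7520, 0.0870) x1=(-1.0492, -0.9032) x2=(0.6083, 0.7366) x3=(0.1170, -0.8789)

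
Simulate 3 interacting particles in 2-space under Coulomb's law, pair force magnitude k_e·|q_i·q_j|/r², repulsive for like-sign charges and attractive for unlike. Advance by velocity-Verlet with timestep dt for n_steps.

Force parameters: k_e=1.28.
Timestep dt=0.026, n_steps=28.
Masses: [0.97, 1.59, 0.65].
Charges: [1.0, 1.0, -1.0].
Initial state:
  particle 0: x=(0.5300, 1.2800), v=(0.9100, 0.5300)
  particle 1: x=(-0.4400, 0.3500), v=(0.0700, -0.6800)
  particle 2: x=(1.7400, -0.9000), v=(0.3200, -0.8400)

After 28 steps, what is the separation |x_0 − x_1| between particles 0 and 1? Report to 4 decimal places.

step 0: x0=(0.5300, 1.2800) x1=(-0.4400, 0.3500) x2=(1.7400, -0.9000)
step 1: x0=(0.5539, 1.2939) x1=(-0.4383, 0.3322) x2=(1.7482, -0.9217)
step 2: x0=(0.5781, 1.3080) x1=(-0.4366, 0.3141) x2=(1.7561, -0.9431)
step 3: x0=(0.6028, 1.3223) x1=(-0.4351, 0.2959) x2=(1.7637, -0.9642)
step 4: x0=(0.6278, 1.3367) x1=(-0.4337, 0.2774) x2=(1.7710, -0.9851)
step 5: x0=(0.6532, 1.3513) x1=(-0.4324, 0.2587) x2=(1.7781, -1.0056)
step 6: x0=(0.6788, 1.3661) x1=(-0.4312, 0.2397) x2=(1.7849, -1.0259)
step 7: x0=(0.7048, 1.3810) x1=(-0.4301, 0.2206) x2=(1.7915, -1.0459)
step 8: x0=(0.7311, 1.3960) x1=(-0.4291, 0.2013) x2=(1.7978, -1.0656)
step 9: x0=(0.7576, 1.4111) x1=(-0.4281, 0.1818) x2=(1.8039, -1.0851)
step 10: x0=(0.7844, 1.4264) x1=(-0.4272, 0.1622) x2=(1.8097, -1.1043)
step 11: x0=(0.8115, 1.4417) x1=(-0.4263, 0.1424) x2=(1.8152, -1.1232)
step 12: x0=(0.8388, 1.4572) x1=(-0.4254, 0.1224) x2=(1.8206, -1.1418)
step 13: x0=(0.8663, 1.4727) x1=(-0.4246, 0.1022) x2=(1.8257, -1.1603)
step 14: x0=(0.8940, 1.4883) x1=(-0.4239, 0.0819) x2=(1.8305, -1.1784)
step 15: x0=(0.9219, 1.5040) x1=(-0.4232, 0.0615) x2=(1.8352, -1.1963)
step 16: x0=(0.9500, 1.5197) x1=(-0.4224, 0.0409) x2=(1.8396, -1.2139)
step 17: x0=(0.9783, 1.5355) x1=(-0.4218, 0.0202) x2=(1.8437, -1.2313)
step 18: x0=(1.0068, 1.5513) x1=(-0.4211, -0.0007) x2=(1.8477, -1.2485)
step 19: x0=(1.0354, 1.5672) x1=(-0.4204, -0.0217) x2=(1.8514, -1.2654)
step 20: x0=(1.0642, 1.5831) x1=(-0.4198, -0.0428) x2=(1.8550, -1.2820)
step 21: x0=(1.0931, 1.5991) x1=(-0.4191, -0.0640) x2=(1.8583, -1.2984)
step 22: x0=(1.1222, 1.6151) x1=(-0.4185, -0.0854) x2=(1.8614, -1.3146)
step 23: x0=(1.1514, 1.6312) x1=(-0.4178, -0.1069) x2=(1.8643, -1.3306)
step 24: x0=(1.1808, 1.6472) x1=(-0.4172, -0.1284) x2=(1.8669, -1.3463)
step 25: x0=(1.2103, 1.6633) x1=(-0.4165, -0.1501) x2=(1.8694, -1.3617)
step 26: x0=(1.2398, 1.6794) x1=(-0.4158, -0.1719) x2=(1.8717, -1.3770)
step 27: x0=(1.2696, 1.6956) x1=(-0.4152, -0.1938) x2=(1.8738, -1.3920)
step 28: x0=(1.2994, 1.7117) x1=(-0.4145, -0.2158) x2=(1.8756, -1.4068)

2.5793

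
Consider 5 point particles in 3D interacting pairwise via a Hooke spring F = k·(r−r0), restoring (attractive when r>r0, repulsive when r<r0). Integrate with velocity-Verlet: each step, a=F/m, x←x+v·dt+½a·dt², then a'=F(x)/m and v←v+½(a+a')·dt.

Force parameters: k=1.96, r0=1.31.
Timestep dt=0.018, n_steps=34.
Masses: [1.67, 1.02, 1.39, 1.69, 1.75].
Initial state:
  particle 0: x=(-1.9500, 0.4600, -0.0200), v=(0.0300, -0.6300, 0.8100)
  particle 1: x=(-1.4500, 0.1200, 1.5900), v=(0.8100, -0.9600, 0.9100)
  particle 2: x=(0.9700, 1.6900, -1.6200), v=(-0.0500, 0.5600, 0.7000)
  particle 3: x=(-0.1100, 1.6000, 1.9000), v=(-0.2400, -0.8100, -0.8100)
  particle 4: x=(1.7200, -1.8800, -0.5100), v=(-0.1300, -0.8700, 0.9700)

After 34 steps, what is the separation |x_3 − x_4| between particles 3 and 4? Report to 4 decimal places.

step 0: x0=(-1.9500, 0.4600, -0.0200) x1=(-1.4500, 0.1200, 1.5900) x2=(0.9700, 1.6900, -1.6200) x3=(-0.1100, 1.6000, 1.9000) x4=(1.7200, -1.8800, -0.5100)
step 1: x0=(-1.9484, 0.4486, -0.0054) x1=(-1.4341, 0.1028, 1.6051) x2=(0.9682, 1.6991, -1.6060) x3=(-0.1142, 1.5847, 1.8845) x4=(1.7165, -1.8942, -0.4920)
step 2: x0=(-1.9447, 0.4371, 0.0092) x1=(-1.4156, 0.0858, 1.6178) x2=(0.9648, 1.7062, -1.5891) x3=(-0.1182, 1.5682, 1.8670) x4=(1.7106, -1.9056, -0.4731)
step 3: x0=(-1.9389, 0.4254, 0.0239) x1=(-1.3945, 0.0691, 1.6280) x2=(0.9597, 1.7113, -1.5694) x3=(-0.1220, 1.5503, 1.8477) x4=(1.7023, -1.9141, -0.4531)
step 4: x0=(-1.9310, 0.4137, 0.0385) x1=(-1.3709, 0.0525, 1.6357) x2=(0.9528, 1.7144, -1.5469) x3=(-0.1256, 1.5311, 1.8265) x4=(1.6916, -1.9198, -0.4322)
step 5: x0=(-1.9211, 0.4018, 0.0531) x1=(-1.3448, 0.0362, 1.6409) x2=(0.9444, 1.7154, -1.5216) x3=(-0.1290, 1.5106, 1.8036) x4=(1.6787, -1.9226, -0.4103)
step 6: x0=(-1.9091, 0.3898, 0.0678) x1=(-1.3163, 0.0201, 1.6438) x2=(0.9343, 1.7144, -1.4936) x3=(-0.1321, 1.4889, 1.7790) x4=(1.6634, -1.9226, -0.3875)
step 7: x0=(-1.8951, 0.3777, 0.0824) x1=(-1.2854, 0.0042, 1.6441) x2=(0.9226, 1.7113, -1.4629) x3=(-0.1349, 1.4659, 1.7526) x4=(1.6459, -1.9198, -0.3638)
step 8: x0=(-1.8791, 0.3655, 0.0970) x1=(-1.2522, -0.0114, 1.6421) x2=(0.9093, 1.7061, -1.4296) x3=(-0.1376, 1.4417, 1.7247) x4=(1.6262, -1.9142, -0.3392)
step 9: x0=(-1.8611, 0.3532, 0.1116) x1=(-1.2168, -0.0267, 1.6378) x2=(0.8945, 1.6988, -1.3936) x3=(-0.1399, 1.4164, 1.6951) x4=(1.6042, -1.9058, -0.3138)
step 10: x0=(-1.8413, 0.3407, 0.1262) x1=(-1.1792, -0.0418, 1.6312) x2=(0.8782, 1.6894, -1.3552) x3=(-0.1420, 1.3899, 1.6641) x4=(1.5801, -1.8948, -0.2875)
step 11: x0=(-1.8195, 0.3282, 0.1407) x1=(-1.1396, -0.0567, 1.6223) x2=(0.8604, 1.6780, -1.3142) x3=(-0.1439, 1.3623, 1.6316) x4=(1.5539, -1.8810, -0.2605)
step 12: x0=(-1.7959, 0.3155, 0.1551) x1=(-1.0980, -0.0713, 1.6112) x2=(0.8412, 1.6646, -1.2709) x3=(-0.1455, 1.3336, 1.5977) x4=(1.5257, -1.8647, -0.2327)
step 13: x0=(-1.7705, 0.3028, 0.1695) x1=(-1.0544, -0.0856, 1.5980) x2=(0.8207, 1.6491, -1.2252) x3=(-0.1468, 1.3039, 1.5625) x4=(1.4954, -1.8458, -0.2041)
step 14: x0=(-1.7433, 0.2899, 0.1838) x1=(-1.0091, -0.0997, 1.5828) x2=(0.7988, 1.6316, -1.1773) x3=(-0.1478, 1.2732, 1.5260) x4=(1.4633, -1.8244, -0.1749)
step 15: x0=(-1.7145, 0.2770, 0.1981) x1=(-0.9621, -0.1136, 1.5656) x2=(0.7757, 1.6121, -1.1272) x3=(-0.1486, 1.2415, 1.4883) x4=(1.4292, -1.8005, -0.1450)
step 16: x0=(-1.6840, 0.2640, 0.2123) x1=(-0.9135, -0.1273, 1.5465) x2=(0.7514, 1.5907, -1.0751) x3=(-0.1490, 1.2089, 1.4495) x4=(1.3934, -1.7743, -0.1145)
step 17: x0=(-1.6519, 0.2508, 0.2264) x1=(-0.8633, -0.1407, 1.5256) x2=(0.7259, 1.5673, -1.0210) x3=(-0.1492, 1.1755, 1.4096) x4=(1.3558, -1.7457, -0.0834)
step 18: x0=(-1.6184, 0.2376, 0.2404) x1=(-0.8118, -0.1539, 1.5029) x2=(0.6994, 1.5421, -0.9651) x3=(-0.1492, 1.1412, 1.3688) x4=(1.3165, -1.7149, -0.0517)
step 19: x0=(-1.5834, 0.2243, 0.2543) x1=(-0.7590, -0.1668, 1.4787) x2=(0.6718, 1.5152, -0.9074) x3=(-0.1488, 1.1061, 1.3271) x4=(1.2757, -1.6820, -0.0195)
step 20: x0=(-1.5470, 0.2109, 0.2681) x1=(-0.7049, -0.1796, 1.4529) x2=(0.6433, 1.4864, -0.8480) x3=(-0.1482, 1.0704, 1.2845) x4=(1.2333, -1.6470, 0.0131)
step 21: x0=(-1.5093, 0.1974, 0.2819) x1=(-0.6498, -0.1922, 1.4257) x2=(0.6139, 1.4560, -0.7871) x3=(-0.1474, 1.0339, 1.2412) x4=(1.1896, -1.6100, 0.0461)
step 22: x0=(-1.4705, 0.1838, 0.2955) x1=(-0.5937, -0.2047, 1.3972) x2=(0.5837, 1.4239, -0.7248) x3=(-0.1463, 0.9968, 1.1972) x4=(1.1445, -1.5711, 0.0796)
step 23: x0=(-1.4304, 0.1701, 0.3090) x1=(-0.5368, -0.2169, 1.3675) x2=(0.5527, 1.3902, -0.6611) x3=(-0.1449, 0.9592, 1.1526) x4=(1.0981, -1.5305, 0.1134)
step 24: x0=(-1.3894, 0.1563, 0.3224) x1=(-0.4790, -0.2291, 1.3367) x2=(0.5211, 1.3551, -0.5963) x3=(-0.1433, 0.9210, 1.1075) x4=(1.0506, -1.4881, 0.1475)
step 25: x0=(-1.3473, 0.1425, 0.3357) x1=(-0.4206, -0.2410, 1.3050) x2=(0.4889, 1.3185, -0.5304) x3=(-0.1414, 0.8824, 1.0619) x4=(1.0020, -1.4442, 0.1818)
step 26: x0=(-1.3043, 0.1285, 0.3489) x1=(-0.3616, -0.2529, 1.2724) x2=(0.4562, 1.2807, -0.4635) x3=(-0.1394, 0.8433, 1.0159) x4=(0.9524, -1.3988, 0.2164)
step 27: x0=(-1.2606, 0.1145, 0.3620) x1=(-0.3021, -0.2647, 1.2390) x2=(0.4230, 1.2415, -0.3958) x3=(-0.1371, 0.8039, 0.9696) x4=(0.9020, -1.3520, 0.2511)
step 28: x0=(-1.2161, 0.1004, 0.3750) x1=(-0.2423, -0.2764, 1.2050) x2=(0.3894, 1.2013, -0.3274) x3=(-0.1347, 0.7642, 0.9231) x4=(0.8507, -1.3040, 0.2860)
step 29: x0=(-1.1710, 0.0862, 0.3879) x1=(-0.1821, -0.2880, 1.1705) x2=(0.3556, 1.1599, -0.2584) x3=(-0.1320, 0.7242, 0.8763) x4=(0.7987, -1.2549, 0.3209)
step 30: x0=(-1.1254, 0.0719, 0.4007) x1=(-0.1217, -0.2995, 1.1356) x2=(0.3215, 1.1177, -0.1890) x3=(-0.1293, 0.6840, 0.8295) x4=(0.7462, -1.2047, 0.3560)
step 31: x0=(-1.0793, 0.0575, 0.4134) x1=(-0.0611, -0.3109, 1.1004) x2=(0.2873, 1.0746, -0.1191) x3=(-0.1264, 0.6436, 0.7826) x4=(0.6931, -1.1537, 0.3910)
step 32: x0=(-1.0329, 0.0430, 0.4261) x1=(-0.0004, -0.3223, 1.0651) x2=(0.2529, 1.0307, -0.0491) x3=(-0.1234, 0.6030, 0.7357) x4=(0.6396, -1.1019, 0.4260)
step 33: x0=(-0.9862, 0.0285, 0.4386) x1=(0.0603, -0.3336, 1.0297) x2=(0.2186, 0.9863, 0.0212) x3=(-0.1203, 0.5624, 0.6889) x4=(0.5857, -1.0495, 0.4609)
step 34: x0=(-0.9393, 0.0138, 0.4511) x1=(0.1210, -0.3448, 0.9943) x2=(0.1842, 0.9415, 0.0914) x3=(-0.1171, 0.5217, 0.6422) x4=(0.5316, -0.9966, 0.4958)

1.6575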